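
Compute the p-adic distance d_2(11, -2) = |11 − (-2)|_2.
d_2(11, -2) = 1

Step 1 — x − y = 11 − (-2) = 13. Step 2 — v_2(13) = 0 (factor: 13 = (2^0 · 13); the sign does not affect v_p). Step 3 — |x − y|_2 = 2^{0} = 1.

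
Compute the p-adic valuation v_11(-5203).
v_11(-5203) = 2

v_11(n) is the largest exponent k such that 11^k divides n. Factor out: -5203 = -11^2 · 43. (Sign doesn't affect v_p.) So v_11(-5203) = 2.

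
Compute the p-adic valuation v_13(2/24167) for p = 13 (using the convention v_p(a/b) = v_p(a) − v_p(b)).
v_13(2/24167) = -3

Factor powers of 13 from the numerator and denominator of the reduced fraction: 2 = 13^0 · 2 and 24167 = 13^3 · 11. Apply v_p(a/b) = v_p(a) − v_p(b): v_13(2/24167) = 0 − 3 = -3.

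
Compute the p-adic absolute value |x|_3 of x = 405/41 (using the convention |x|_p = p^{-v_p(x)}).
|405/41|_3 = 1/81

Step 1 — compute v_3(x) by factoring powers of 3 out of the numerator and denominator: v_3(405/41) = 4. Step 2 — apply |x|_p = p^{-v_p(x)} = 3^{-4} = 1/81.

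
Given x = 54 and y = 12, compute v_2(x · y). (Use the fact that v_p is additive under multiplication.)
v_2(648) = 3

v_p(x) = 1 (factor: 54 = 2^1 · 27); v_p(y) = 2 (factor: 12 = 2^2 · 3). Additivity: v_p(xy) = v_p(x) + v_p(y) = 1 + 2 = 3. (Direct check: xy = 648 = 2^3 · (81).)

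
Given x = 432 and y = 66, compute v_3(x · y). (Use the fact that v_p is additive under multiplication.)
v_3(28512) = 4

v_p(x) = 3 (factor: 432 = 3^3 · 16); v_p(y) = 1 (factor: 66 = 3^1 · 22). Additivity: v_p(xy) = v_p(x) + v_p(y) = 3 + 1 = 4. (Direct check: xy = 28512 = 3^4 · (352).)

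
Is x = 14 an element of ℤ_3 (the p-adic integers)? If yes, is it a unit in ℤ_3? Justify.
x ∈ ℤ_3^× (unit); v_3(x) = 0

ℤ_3 = {x ∈ ℚ_3 : v_3(x) ≥ 0} and ℤ_3^× = {x ∈ ℤ_3 : v_3(x) = 0}. Here v_3(14) = v_3(num) − v_3(den) = 0; compare against these criteria.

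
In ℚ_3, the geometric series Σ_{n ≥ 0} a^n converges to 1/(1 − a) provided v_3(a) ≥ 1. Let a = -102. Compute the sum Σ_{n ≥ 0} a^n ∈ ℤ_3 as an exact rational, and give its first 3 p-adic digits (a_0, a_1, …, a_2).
Σ a^n = 1/(1 − a) = 1/103;  first 3 digits = (1, 2, 1)

v_3(a) = 1 ≥ 1, so the series converges in ℤ_3 to 1/(1 − a) = 1/(1 − (-102)) = 1/103. Expand this rational in ℤ_3: compute digits iteratively via d_i = x_i mod 3, x_{i+1} = (x_i − d_i)/3. The first 3 digits are (1, 2, 1).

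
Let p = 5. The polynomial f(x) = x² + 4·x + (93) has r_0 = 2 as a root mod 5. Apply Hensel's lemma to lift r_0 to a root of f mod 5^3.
r_2 = 117 (mod 125)

Hensel: r_{i+1} = r_i − f(r_i)·(f′(r_i))^{-1} mod 5^{i+2}, f′(x) = 2x + 4. Iterate:
  r_0 = 2 (mod 5)
  r_1 = 17 (mod 25)
  r_2 = 117 (mod 125)
Final: r = 117 satisfies f(r) ≡ 0 mod 5^3.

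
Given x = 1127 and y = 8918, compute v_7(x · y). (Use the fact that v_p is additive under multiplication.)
v_7(10050586) = 5

v_p(x) = 2 (factor: 1127 = 7^2 · 23); v_p(y) = 3 (factor: 8918 = 7^3 · 26). Additivity: v_p(xy) = v_p(x) + v_p(y) = 2 + 3 = 5. (Direct check: xy = 10050586 = 7^5 · (598).)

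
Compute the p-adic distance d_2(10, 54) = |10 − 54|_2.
d_2(10, 54) = 1/4

Step 1 — x − y = 10 − 54 = -44. Step 2 — v_2(-44) = 2 (factor: -44 = −(2^2 · 11); the sign does not affect v_p). Step 3 — |x − y|_2 = 2^{-2} = 1/4.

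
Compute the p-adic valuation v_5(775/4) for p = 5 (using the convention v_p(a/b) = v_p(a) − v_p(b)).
v_5(775/4) = 2

Factor powers of 5 from the numerator and denominator of the reduced fraction: 775 = 5^2 · 31 and 4 = 5^0 · 4. Apply v_p(a/b) = v_p(a) − v_p(b): v_5(775/4) = 2 − 0 = 2.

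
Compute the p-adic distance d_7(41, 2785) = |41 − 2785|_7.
d_7(41, 2785) = 1/343

Step 1 — x − y = 41 − 2785 = -2744. Step 2 — v_7(-2744) = 3 (factor: -2744 = −(7^3 · 8); the sign does not affect v_p). Step 3 — |x − y|_7 = 7^{-3} = 1/343.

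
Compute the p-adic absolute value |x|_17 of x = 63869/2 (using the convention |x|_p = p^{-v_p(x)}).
|63869/2|_17 = 1/4913

Step 1 — compute v_17(x) by factoring powers of 17 out of the numerator and denominator: v_17(63869/2) = 3. Step 2 — apply |x|_p = p^{-v_p(x)} = 17^{-3} = 1/4913.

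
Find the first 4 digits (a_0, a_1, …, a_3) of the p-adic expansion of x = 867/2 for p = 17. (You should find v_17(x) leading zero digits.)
(a_0, …, a_3) = (0, 0, 10, 8)

v_17(867/2) = 2, so a_0 = ... = a_1 = 0. Factor out: x = 17^2 · u with u = 3/2 a unit in ℤ_17. Expand u iteratively via a_{v+i} = u_i mod 17, u_{i+1} = (u_i − a_{v+i})/17:
  u_0 = 3/2;  a_2 = 10;  u_1 = (u_0 − 10)/17 = -1/2
  u_1 = -1/2;  a_3 = 8;  u_2 = (u_1 − 8)/17 = -1/2
Digits: (0, 0, 10, 8).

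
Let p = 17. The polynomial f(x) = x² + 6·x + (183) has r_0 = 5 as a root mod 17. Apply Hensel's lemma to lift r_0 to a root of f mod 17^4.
r_3 = 80585 (mod 83521)

Hensel: r_{i+1} = r_i − f(r_i)·(f′(r_i))^{-1} mod 17^{i+2}, f′(x) = 2x + 6. Iterate:
  r_0 = 5 (mod 17)
  r_1 = 243 (mod 289)
  r_2 = 1977 (mod 4913)
  r_3 = 80585 (mod 83521)
Final: r = 80585 satisfies f(r) ≡ 0 mod 17^4.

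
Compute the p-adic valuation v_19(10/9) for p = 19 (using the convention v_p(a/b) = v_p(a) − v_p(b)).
v_19(10/9) = 0

Factor powers of 19 from the numerator and denominator of the reduced fraction: 10 = 19^0 · 10 and 9 = 19^0 · 9. Apply v_p(a/b) = v_p(a) − v_p(b): v_19(10/9) = 0 − 0 = 0.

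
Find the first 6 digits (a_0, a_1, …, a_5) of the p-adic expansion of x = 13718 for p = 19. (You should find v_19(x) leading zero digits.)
(a_0, …, a_5) = (0, 0, 0, 2, 0, 0)

v_19(13718) = 3, so a_0 = ... = a_2 = 0. Factor out: x = 19^3 · u with u = 2 a unit in ℤ_19. Expand u iteratively via a_{v+i} = u_i mod 19, u_{i+1} = (u_i − a_{v+i})/19:
  u_0 = 2;  a_3 = 2;  u_1 = (u_0 − 2)/19 = 0
  u_1 = 0;  a_4 = 0;  u_2 = (u_1 − 0)/19 = 0
  u_2 = 0;  a_5 = 0;  u_3 = (u_2 − 0)/19 = 0
Digits: (0, 0, 0, 2, 0, 0).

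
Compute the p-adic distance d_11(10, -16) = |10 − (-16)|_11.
d_11(10, -16) = 1

Step 1 — x − y = 10 − (-16) = 26. Step 2 — v_11(26) = 0 (factor: 26 = (11^0 · 26); the sign does not affect v_p). Step 3 — |x − y|_11 = 11^{0} = 1.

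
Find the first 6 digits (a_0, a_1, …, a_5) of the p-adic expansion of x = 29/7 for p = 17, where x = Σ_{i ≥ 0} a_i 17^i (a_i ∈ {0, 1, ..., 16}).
(a_0, …, a_5) = (9, 7, 2, 12, 9, 14)

v_17(29/7) = 0 (numerator and denominator both coprime to 17), so x ∈ ℤ_17^×. Compute digits iteratively via a_i = x_i mod 17, x_{i+1} = (x_i − a_i)/17, with x_0 = x:
  x_0 = 29/7;  a_0 = 9;  x_1 = (x_0 − 9)/17 = -2/7
  x_1 = -2/7;  a_1 = 7;  x_2 = (x_1 − 7)/17 = -3/7
  x_2 = -3/7;  a_2 = 2;  x_3 = (x_2 − 2)/17 = -1/7
  x_3 = -1/7;  a_3 = 12;  x_4 = (x_3 − 12)/17 = -5/7
  x_4 = -5/7;  a_4 = 9;  x_5 = (x_4 − 9)/17 = -4/7
  x_5 = -4/7;  a_5 = 14;  x_6 = (x_5 − 14)/17 = -6/7
Digits: (9, 7, 2, 12, 9, 14).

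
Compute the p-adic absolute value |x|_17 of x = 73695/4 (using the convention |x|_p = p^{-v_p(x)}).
|73695/4|_17 = 1/4913

Step 1 — compute v_17(x) by factoring powers of 17 out of the numerator and denominator: v_17(73695/4) = 3. Step 2 — apply |x|_p = p^{-v_p(x)} = 17^{-3} = 1/4913.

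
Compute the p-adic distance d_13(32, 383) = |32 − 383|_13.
d_13(32, 383) = 1/13

Step 1 — x − y = 32 − 383 = -351. Step 2 — v_13(-351) = 1 (factor: -351 = −(13^1 · 27); the sign does not affect v_p). Step 3 — |x − y|_13 = 13^{-1} = 1/13.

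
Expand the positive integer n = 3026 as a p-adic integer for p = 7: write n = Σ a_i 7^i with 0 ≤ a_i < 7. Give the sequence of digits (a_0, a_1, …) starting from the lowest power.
(a_0, a_1, …) = (2, 5, 5, 1, 1)

Repeated division by 7 gives the digits low-to-high: 3026 = 2 + 5·7^1 + 5·7^2 + 1·7^3 + 1·7^4. Digit sequence: (2, 5, 5, 1, 1).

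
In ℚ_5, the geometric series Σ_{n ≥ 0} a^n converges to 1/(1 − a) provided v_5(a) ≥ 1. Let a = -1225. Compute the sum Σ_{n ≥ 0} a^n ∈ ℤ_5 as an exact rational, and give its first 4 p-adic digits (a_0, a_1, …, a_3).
Σ a^n = 1/(1 − a) = 1/1226;  first 4 digits = (1, 0, 1, 0)

v_5(a) = 2 ≥ 1, so the series converges in ℤ_5 to 1/(1 − a) = 1/(1 − (-1225)) = 1/1226. Expand this rational in ℤ_5: compute digits iteratively via d_i = x_i mod 5, x_{i+1} = (x_i − d_i)/5. The first 4 digits are (1, 0, 1, 0).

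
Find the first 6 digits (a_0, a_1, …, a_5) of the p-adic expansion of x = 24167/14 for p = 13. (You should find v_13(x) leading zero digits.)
(a_0, …, a_5) = (0, 0, 0, 11, 2, 10)

v_13(24167/14) = 3, so a_0 = ... = a_2 = 0. Factor out: x = 13^3 · u with u = 11/14 a unit in ℤ_13. Expand u iteratively via a_{v+i} = u_i mod 13, u_{i+1} = (u_i − a_{v+i})/13:
  u_0 = 11/14;  a_3 = 11;  u_1 = (u_0 − 11)/13 = -11/14
  u_1 = -11/14;  a_4 = 2;  u_2 = (u_1 − 2)/13 = -3/14
  u_2 = -3/14;  a_5 = 10;  u_3 = (u_2 − 10)/13 = -11/14
Digits: (0, 0, 0, 11, 2, 10).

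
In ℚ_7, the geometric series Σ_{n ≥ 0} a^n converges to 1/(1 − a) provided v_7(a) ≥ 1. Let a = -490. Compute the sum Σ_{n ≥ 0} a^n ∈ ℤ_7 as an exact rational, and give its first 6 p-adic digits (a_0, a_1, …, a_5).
Σ a^n = 1/(1 − a) = 1/491;  first 6 digits = (1, 0, 4, 5, 1, 0)

v_7(a) = 2 ≥ 1, so the series converges in ℤ_7 to 1/(1 − a) = 1/(1 − (-490)) = 1/491. Expand this rational in ℤ_7: compute digits iteratively via d_i = x_i mod 7, x_{i+1} = (x_i − d_i)/7. The first 6 digits are (1, 0, 4, 5, 1, 0).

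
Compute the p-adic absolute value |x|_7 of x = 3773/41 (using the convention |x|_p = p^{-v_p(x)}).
|3773/41|_7 = 1/343

Step 1 — compute v_7(x) by factoring powers of 7 out of the numerator and denominator: v_7(3773/41) = 3. Step 2 — apply |x|_p = p^{-v_p(x)} = 7^{-3} = 1/343.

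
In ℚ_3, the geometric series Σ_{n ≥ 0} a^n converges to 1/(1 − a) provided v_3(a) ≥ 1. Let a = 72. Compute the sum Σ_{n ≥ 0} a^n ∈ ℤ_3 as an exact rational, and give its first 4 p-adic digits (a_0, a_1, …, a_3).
Σ a^n = 1/(1 − a) = -1/71;  first 4 digits = (1, 0, 2, 2)

v_3(a) = 2 ≥ 1, so the series converges in ℤ_3 to 1/(1 − a) = 1/(1 − 72) = -1/71. Expand this rational in ℤ_3: compute digits iteratively via d_i = x_i mod 3, x_{i+1} = (x_i − d_i)/3. The first 4 digits are (1, 0, 2, 2).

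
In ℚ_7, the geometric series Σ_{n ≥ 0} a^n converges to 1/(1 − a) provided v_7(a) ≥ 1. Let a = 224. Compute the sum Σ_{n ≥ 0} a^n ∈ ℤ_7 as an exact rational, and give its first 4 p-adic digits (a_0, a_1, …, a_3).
Σ a^n = 1/(1 − a) = -1/223;  first 4 digits = (1, 4, 6, 0)

v_7(a) = 1 ≥ 1, so the series converges in ℤ_7 to 1/(1 − a) = 1/(1 − 224) = -1/223. Expand this rational in ℤ_7: compute digits iteratively via d_i = x_i mod 7, x_{i+1} = (x_i − d_i)/7. The first 4 digits are (1, 4, 6, 0).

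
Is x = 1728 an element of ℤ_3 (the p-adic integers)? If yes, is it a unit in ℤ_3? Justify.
x ∈ ℤ_3 but not a unit; v_3(x) = 3 > 0

ℤ_3 = {x ∈ ℚ_3 : v_3(x) ≥ 0} and ℤ_3^× = {x ∈ ℤ_3 : v_3(x) = 0}. Here v_3(1728) = v_3(num) − v_3(den) = 3; compare against these criteria.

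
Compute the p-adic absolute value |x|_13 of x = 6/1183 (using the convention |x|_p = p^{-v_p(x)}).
|6/1183|_13 = 169

Step 1 — compute v_13(x) by factoring powers of 13 out of the numerator and denominator: v_13(6/1183) = -2. Step 2 — apply |x|_p = p^{-v_p(x)} = 13^{2} = 169.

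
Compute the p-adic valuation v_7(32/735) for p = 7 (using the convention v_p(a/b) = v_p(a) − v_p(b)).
v_7(32/735) = -2

Factor powers of 7 from the numerator and denominator of the reduced fraction: 32 = 7^0 · 32 and 735 = 7^2 · 15. Apply v_p(a/b) = v_p(a) − v_p(b): v_7(32/735) = 0 − 2 = -2.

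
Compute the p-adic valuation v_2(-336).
v_2(-336) = 4

v_2(n) is the largest exponent k such that 2^k divides n. Factor out: -336 = -2^4 · 21. (Sign doesn't affect v_p.) So v_2(-336) = 4.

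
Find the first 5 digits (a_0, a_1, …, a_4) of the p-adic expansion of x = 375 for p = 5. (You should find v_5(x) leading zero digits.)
(a_0, …, a_4) = (0, 0, 0, 3, 0)

v_5(375) = 3, so a_0 = ... = a_2 = 0. Factor out: x = 5^3 · u with u = 3 a unit in ℤ_5. Expand u iteratively via a_{v+i} = u_i mod 5, u_{i+1} = (u_i − a_{v+i})/5:
  u_0 = 3;  a_3 = 3;  u_1 = (u_0 − 3)/5 = 0
  u_1 = 0;  a_4 = 0;  u_2 = (u_1 − 0)/5 = 0
Digits: (0, 0, 0, 3, 0).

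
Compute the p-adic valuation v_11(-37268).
v_11(-37268) = 3

v_11(n) is the largest exponent k such that 11^k divides n. Factor out: -37268 = -11^3 · 28. (Sign doesn't affect v_p.) So v_11(-37268) = 3.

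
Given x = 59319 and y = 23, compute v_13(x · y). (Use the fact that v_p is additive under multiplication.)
v_13(1364337) = 3

v_p(x) = 3 (factor: 59319 = 13^3 · 27); v_p(y) = 0 (factor: 23 = 13^0 · 23). Additivity: v_p(xy) = v_p(x) + v_p(y) = 3 + 0 = 3. (Direct check: xy = 1364337 = 13^3 · (621).)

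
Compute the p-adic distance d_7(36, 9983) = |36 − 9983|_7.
d_7(36, 9983) = 1/343

Step 1 — x − y = 36 − 9983 = -9947. Step 2 — v_7(-9947) = 3 (factor: -9947 = −(7^3 · 29); the sign does not affect v_p). Step 3 — |x − y|_7 = 7^{-3} = 1/343.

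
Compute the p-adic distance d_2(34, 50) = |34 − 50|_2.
d_2(34, 50) = 1/16

Step 1 — x − y = 34 − 50 = -16. Step 2 — v_2(-16) = 4 (factor: -16 = −(2^4 · 1); the sign does not affect v_p). Step 3 — |x − y|_2 = 2^{-4} = 1/16.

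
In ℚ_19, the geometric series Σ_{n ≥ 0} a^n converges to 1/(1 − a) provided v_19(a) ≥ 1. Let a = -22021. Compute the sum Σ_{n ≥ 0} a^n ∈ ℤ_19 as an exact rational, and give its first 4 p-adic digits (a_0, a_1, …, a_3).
Σ a^n = 1/(1 − a) = 1/22022;  first 4 digits = (1, 0, 15, 15)

v_19(a) = 2 ≥ 1, so the series converges in ℤ_19 to 1/(1 − a) = 1/(1 − (-22021)) = 1/22022. Expand this rational in ℤ_19: compute digits iteratively via d_i = x_i mod 19, x_{i+1} = (x_i − d_i)/19. The first 4 digits are (1, 0, 15, 15).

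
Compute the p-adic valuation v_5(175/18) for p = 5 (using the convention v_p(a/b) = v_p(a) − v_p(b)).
v_5(175/18) = 2

Factor powers of 5 from the numerator and denominator of the reduced fraction: 175 = 5^2 · 7 and 18 = 5^0 · 18. Apply v_p(a/b) = v_p(a) − v_p(b): v_5(175/18) = 2 − 0 = 2.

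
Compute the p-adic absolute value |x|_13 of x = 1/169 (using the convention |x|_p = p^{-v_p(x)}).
|1/169|_13 = 169

Step 1 — compute v_13(x) by factoring powers of 13 out of the numerator and denominator: v_13(1/169) = -2. Step 2 — apply |x|_p = p^{-v_p(x)} = 13^{2} = 169.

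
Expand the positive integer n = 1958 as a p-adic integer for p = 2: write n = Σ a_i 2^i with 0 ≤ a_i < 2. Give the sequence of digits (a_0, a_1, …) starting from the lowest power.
(a_0, a_1, …) = (0, 1, 1, 0, 0, 1, 0, 1, 1, 1, 1)

Repeated division by 2 gives the digits low-to-high: 1958 = 1·2^1 + 1·2^2 + 1·2^5 + 1·2^7 + 1·2^8 + 1·2^9 + 1·2^10. Digit sequence: (0, 1, 1, 0, 0, 1, 0, 1, 1, 1, 1).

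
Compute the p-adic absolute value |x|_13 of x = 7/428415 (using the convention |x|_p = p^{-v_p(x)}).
|7/428415|_13 = 28561

Step 1 — compute v_13(x) by factoring powers of 13 out of the numerator and denominator: v_13(7/428415) = -4. Step 2 — apply |x|_p = p^{-v_p(x)} = 13^{4} = 28561.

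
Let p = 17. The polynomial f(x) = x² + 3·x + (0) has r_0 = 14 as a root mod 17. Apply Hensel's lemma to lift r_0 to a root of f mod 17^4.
r_3 = 83518 (mod 83521)

Hensel: r_{i+1} = r_i − f(r_i)·(f′(r_i))^{-1} mod 17^{i+2}, f′(x) = 2x + 3. Iterate:
  r_0 = 14 (mod 17)
  r_1 = 286 (mod 289)
  r_2 = 4910 (mod 4913)
  r_3 = 83518 (mod 83521)
Final: r = 83518 satisfies f(r) ≡ 0 mod 17^4.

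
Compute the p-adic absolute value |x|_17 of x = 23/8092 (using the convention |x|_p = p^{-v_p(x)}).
|23/8092|_17 = 289

Step 1 — compute v_17(x) by factoring powers of 17 out of the numerator and denominator: v_17(23/8092) = -2. Step 2 — apply |x|_p = p^{-v_p(x)} = 17^{2} = 289.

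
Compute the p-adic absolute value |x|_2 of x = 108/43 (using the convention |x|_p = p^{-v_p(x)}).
|108/43|_2 = 1/4

Step 1 — compute v_2(x) by factoring powers of 2 out of the numerator and denominator: v_2(108/43) = 2. Step 2 — apply |x|_p = p^{-v_p(x)} = 2^{-2} = 1/4.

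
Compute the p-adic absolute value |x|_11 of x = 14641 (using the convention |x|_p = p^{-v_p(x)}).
|14641|_11 = 1/14641

Step 1 — compute v_11(x) by factoring powers of 11 out of the numerator and denominator: v_11(14641) = 4. Step 2 — apply |x|_p = p^{-v_p(x)} = 11^{-4} = 1/14641.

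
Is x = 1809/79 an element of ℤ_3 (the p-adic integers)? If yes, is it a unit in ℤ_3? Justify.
x ∈ ℤ_3 but not a unit; v_3(x) = 3 > 0

ℤ_3 = {x ∈ ℚ_3 : v_3(x) ≥ 0} and ℤ_3^× = {x ∈ ℤ_3 : v_3(x) = 0}. Here v_3(1809/79) = v_3(num) − v_3(den) = 3; compare against these criteria.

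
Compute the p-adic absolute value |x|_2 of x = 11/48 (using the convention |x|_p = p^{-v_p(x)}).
|11/48|_2 = 16

Step 1 — compute v_2(x) by factoring powers of 2 out of the numerator and denominator: v_2(11/48) = -4. Step 2 — apply |x|_p = p^{-v_p(x)} = 2^{4} = 16.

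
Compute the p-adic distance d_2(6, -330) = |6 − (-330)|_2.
d_2(6, -330) = 1/16

Step 1 — x − y = 6 − (-330) = 336. Step 2 — v_2(336) = 4 (factor: 336 = (2^4 · 21); the sign does not affect v_p). Step 3 — |x − y|_2 = 2^{-4} = 1/16.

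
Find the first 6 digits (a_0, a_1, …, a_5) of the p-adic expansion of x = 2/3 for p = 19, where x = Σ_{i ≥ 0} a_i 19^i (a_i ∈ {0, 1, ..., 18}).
(a_0, …, a_5) = (7, 6, 6, 6, 6, 6)

v_19(2/3) = 0 (numerator and denominator both coprime to 19), so x ∈ ℤ_19^×. Compute digits iteratively via a_i = x_i mod 19, x_{i+1} = (x_i − a_i)/19, with x_0 = x:
  x_0 = 2/3;  a_0 = 7;  x_1 = (x_0 − 7)/19 = -1/3
  x_1 = -1/3;  a_1 = 6;  x_2 = (x_1 − 6)/19 = -1/3
  x_2 = -1/3;  a_2 = 6;  x_3 = (x_2 − 6)/19 = -1/3
  x_3 = -1/3;  a_3 = 6;  x_4 = (x_3 − 6)/19 = -1/3
  x_4 = -1/3;  a_4 = 6;  x_5 = (x_4 − 6)/19 = -1/3
  x_5 = -1/3;  a_5 = 6;  x_6 = (x_5 − 6)/19 = -1/3
Digits: (7, 6, 6, 6, 6, 6).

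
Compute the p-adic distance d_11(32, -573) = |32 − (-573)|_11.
d_11(32, -573) = 1/121

Step 1 — x − y = 32 − (-573) = 605. Step 2 — v_11(605) = 2 (factor: 605 = (11^2 · 5); the sign does not affect v_p). Step 3 — |x − y|_11 = 11^{-2} = 1/121.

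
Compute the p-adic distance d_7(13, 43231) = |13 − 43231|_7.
d_7(13, 43231) = 1/2401

Step 1 — x − y = 13 − 43231 = -43218. Step 2 — v_7(-43218) = 4 (factor: -43218 = −(7^4 · 18); the sign does not affect v_p). Step 3 — |x − y|_7 = 7^{-4} = 1/2401.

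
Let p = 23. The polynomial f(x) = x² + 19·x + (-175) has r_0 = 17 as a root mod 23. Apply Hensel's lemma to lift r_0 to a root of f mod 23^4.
r_3 = 158050 (mod 279841)

Hensel: r_{i+1} = r_i − f(r_i)·(f′(r_i))^{-1} mod 23^{i+2}, f′(x) = 2x + 19. Iterate:
  r_0 = 17 (mod 23)
  r_1 = 408 (mod 529)
  r_2 = 12046 (mod 12167)
  r_3 = 158050 (mod 279841)
Final: r = 158050 satisfies f(r) ≡ 0 mod 23^4.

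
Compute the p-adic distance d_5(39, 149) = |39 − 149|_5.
d_5(39, 149) = 1/5

Step 1 — x − y = 39 − 149 = -110. Step 2 — v_5(-110) = 1 (factor: -110 = −(5^1 · 22); the sign does not affect v_p). Step 3 — |x − y|_5 = 5^{-1} = 1/5.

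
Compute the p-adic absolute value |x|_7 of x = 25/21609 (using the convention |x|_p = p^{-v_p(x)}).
|25/21609|_7 = 2401

Step 1 — compute v_7(x) by factoring powers of 7 out of the numerator and denominator: v_7(25/21609) = -4. Step 2 — apply |x|_p = p^{-v_p(x)} = 7^{4} = 2401.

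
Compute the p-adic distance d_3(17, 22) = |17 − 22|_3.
d_3(17, 22) = 1

Step 1 — x − y = 17 − 22 = -5. Step 2 — v_3(-5) = 0 (factor: -5 = −(3^0 · 5); the sign does not affect v_p). Step 3 — |x − y|_3 = 3^{0} = 1.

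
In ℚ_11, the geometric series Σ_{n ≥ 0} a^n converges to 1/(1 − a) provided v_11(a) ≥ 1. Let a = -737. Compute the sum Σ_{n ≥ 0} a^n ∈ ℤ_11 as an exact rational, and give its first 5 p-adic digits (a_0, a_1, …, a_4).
Σ a^n = 1/(1 − a) = 1/738;  first 5 digits = (1, 10, 5, 10, 8)

v_11(a) = 1 ≥ 1, so the series converges in ℤ_11 to 1/(1 − a) = 1/(1 − (-737)) = 1/738. Expand this rational in ℤ_11: compute digits iteratively via d_i = x_i mod 11, x_{i+1} = (x_i − d_i)/11. The first 5 digits are (1, 10, 5, 10, 8).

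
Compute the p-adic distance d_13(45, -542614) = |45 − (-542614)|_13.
d_13(45, -542614) = 1/28561

Step 1 — x − y = 45 − (-542614) = 542659. Step 2 — v_13(542659) = 4 (factor: 542659 = (13^4 · 19); the sign does not affect v_p). Step 3 — |x − y|_13 = 13^{-4} = 1/28561.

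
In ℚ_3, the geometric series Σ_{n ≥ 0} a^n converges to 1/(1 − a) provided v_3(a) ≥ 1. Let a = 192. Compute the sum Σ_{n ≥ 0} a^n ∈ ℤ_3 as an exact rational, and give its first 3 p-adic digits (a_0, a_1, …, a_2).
Σ a^n = 1/(1 − a) = -1/191;  first 3 digits = (1, 1, 1)

v_3(a) = 1 ≥ 1, so the series converges in ℤ_3 to 1/(1 − a) = 1/(1 − 192) = -1/191. Expand this rational in ℤ_3: compute digits iteratively via d_i = x_i mod 3, x_{i+1} = (x_i − d_i)/3. The first 3 digits are (1, 1, 1).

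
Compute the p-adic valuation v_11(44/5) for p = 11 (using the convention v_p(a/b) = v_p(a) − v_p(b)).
v_11(44/5) = 1

Factor powers of 11 from the numerator and denominator of the reduced fraction: 44 = 11^1 · 4 and 5 = 11^0 · 5. Apply v_p(a/b) = v_p(a) − v_p(b): v_11(44/5) = 1 − 0 = 1.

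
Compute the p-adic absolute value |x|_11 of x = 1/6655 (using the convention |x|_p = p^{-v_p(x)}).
|1/6655|_11 = 1331

Step 1 — compute v_11(x) by factoring powers of 11 out of the numerator and denominator: v_11(1/6655) = -3. Step 2 — apply |x|_p = p^{-v_p(x)} = 11^{3} = 1331.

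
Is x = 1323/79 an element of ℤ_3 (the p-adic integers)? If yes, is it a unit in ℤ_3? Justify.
x ∈ ℤ_3 but not a unit; v_3(x) = 3 > 0

ℤ_3 = {x ∈ ℚ_3 : v_3(x) ≥ 0} and ℤ_3^× = {x ∈ ℤ_3 : v_3(x) = 0}. Here v_3(1323/79) = v_3(num) − v_3(den) = 3; compare against these criteria.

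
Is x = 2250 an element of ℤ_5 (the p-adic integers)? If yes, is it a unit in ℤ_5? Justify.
x ∈ ℤ_5 but not a unit; v_5(x) = 3 > 0

ℤ_5 = {x ∈ ℚ_5 : v_5(x) ≥ 0} and ℤ_5^× = {x ∈ ℤ_5 : v_5(x) = 0}. Here v_5(2250) = v_5(num) − v_5(den) = 3; compare against these criteria.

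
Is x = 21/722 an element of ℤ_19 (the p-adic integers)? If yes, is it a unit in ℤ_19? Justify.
x ∉ ℤ_19 (v_19(x) = -2 < 0)

ℤ_19 = {x ∈ ℚ_19 : v_19(x) ≥ 0} and ℤ_19^× = {x ∈ ℤ_19 : v_19(x) = 0}. Here v_19(21/722) = v_19(num) − v_19(den) = -2; compare against these criteria.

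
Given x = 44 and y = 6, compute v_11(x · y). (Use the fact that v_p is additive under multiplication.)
v_11(264) = 1

v_p(x) = 1 (factor: 44 = 11^1 · 4); v_p(y) = 0 (factor: 6 = 11^0 · 6). Additivity: v_p(xy) = v_p(x) + v_p(y) = 1 + 0 = 1. (Direct check: xy = 264 = 11^1 · (24).)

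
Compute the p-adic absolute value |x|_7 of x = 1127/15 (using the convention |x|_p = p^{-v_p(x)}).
|1127/15|_7 = 1/49

Step 1 — compute v_7(x) by factoring powers of 7 out of the numerator and denominator: v_7(1127/15) = 2. Step 2 — apply |x|_p = p^{-v_p(x)} = 7^{-2} = 1/49.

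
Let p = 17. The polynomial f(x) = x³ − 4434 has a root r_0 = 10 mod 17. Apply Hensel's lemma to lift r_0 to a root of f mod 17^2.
r_1 = 112 (mod 289)

Hensel: r_{i+1} = r_i − f(r_i)/f′(r_i) mod 17^{i+2}, where f′(x) = 3x². Iterate:
  r_0 = 10 (mod 17)
  r_1 = 112 (mod 289)
Final: r = 112 with f(r) ≡ 0 mod 17^2.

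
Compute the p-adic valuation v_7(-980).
v_7(-980) = 2

v_7(n) is the largest exponent k such that 7^k divides n. Factor out: -980 = -7^2 · 20. (Sign doesn't affect v_p.) So v_7(-980) = 2.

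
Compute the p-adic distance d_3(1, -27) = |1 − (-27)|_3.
d_3(1, -27) = 1

Step 1 — x − y = 1 − (-27) = 28. Step 2 — v_3(28) = 0 (factor: 28 = (3^0 · 28); the sign does not affect v_p). Step 3 — |x − y|_3 = 3^{0} = 1.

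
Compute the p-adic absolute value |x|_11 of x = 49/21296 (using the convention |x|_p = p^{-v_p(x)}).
|49/21296|_11 = 1331

Step 1 — compute v_11(x) by factoring powers of 11 out of the numerator and denominator: v_11(49/21296) = -3. Step 2 — apply |x|_p = p^{-v_p(x)} = 11^{3} = 1331.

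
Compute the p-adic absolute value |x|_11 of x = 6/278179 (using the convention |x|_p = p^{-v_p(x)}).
|6/278179|_11 = 14641

Step 1 — compute v_11(x) by factoring powers of 11 out of the numerator and denominator: v_11(6/278179) = -4. Step 2 — apply |x|_p = p^{-v_p(x)} = 11^{4} = 14641.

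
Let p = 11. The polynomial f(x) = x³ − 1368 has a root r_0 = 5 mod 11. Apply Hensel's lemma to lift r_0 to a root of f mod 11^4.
r_3 = 291 (mod 14641)

Hensel: r_{i+1} = r_i − f(r_i)/f′(r_i) mod 11^{i+2}, where f′(x) = 3x². Iterate:
  r_0 = 5 (mod 11)
  r_1 = 49 (mod 121)
  r_2 = 291 (mod 1331)
  r_3 = 291 (mod 14641)
Final: r = 291 with f(r) ≡ 0 mod 11^4.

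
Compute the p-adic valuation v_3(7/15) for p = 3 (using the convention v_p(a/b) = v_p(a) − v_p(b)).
v_3(7/15) = -1

Factor powers of 3 from the numerator and denominator of the reduced fraction: 7 = 3^0 · 7 and 15 = 3^1 · 5. Apply v_p(a/b) = v_p(a) − v_p(b): v_3(7/15) = 0 − 1 = -1.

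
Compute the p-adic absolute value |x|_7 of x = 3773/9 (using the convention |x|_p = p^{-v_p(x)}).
|3773/9|_7 = 1/343

Step 1 — compute v_7(x) by factoring powers of 7 out of the numerator and denominator: v_7(3773/9) = 3. Step 2 — apply |x|_p = p^{-v_p(x)} = 7^{-3} = 1/343.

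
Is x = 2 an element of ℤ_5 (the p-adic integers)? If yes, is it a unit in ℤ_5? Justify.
x ∈ ℤ_5^× (unit); v_5(x) = 0

ℤ_5 = {x ∈ ℚ_5 : v_5(x) ≥ 0} and ℤ_5^× = {x ∈ ℤ_5 : v_5(x) = 0}. Here v_5(2) = v_5(num) − v_5(den) = 0; compare against these criteria.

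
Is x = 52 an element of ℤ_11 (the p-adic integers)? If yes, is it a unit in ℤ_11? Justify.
x ∈ ℤ_11^× (unit); v_11(x) = 0

ℤ_11 = {x ∈ ℚ_11 : v_11(x) ≥ 0} and ℤ_11^× = {x ∈ ℤ_11 : v_11(x) = 0}. Here v_11(52) = v_11(num) − v_11(den) = 0; compare against these criteria.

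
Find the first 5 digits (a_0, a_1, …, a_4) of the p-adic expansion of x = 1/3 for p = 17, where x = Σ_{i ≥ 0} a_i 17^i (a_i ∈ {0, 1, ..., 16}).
(a_0, …, a_4) = (6, 11, 5, 11, 5)

v_17(1/3) = 0 (numerator and denominator both coprime to 17), so x ∈ ℤ_17^×. Compute digits iteratively via a_i = x_i mod 17, x_{i+1} = (x_i − a_i)/17, with x_0 = x:
  x_0 = 1/3;  a_0 = 6;  x_1 = (x_0 − 6)/17 = -1/3
  x_1 = -1/3;  a_1 = 11;  x_2 = (x_1 − 11)/17 = -2/3
  x_2 = -2/3;  a_2 = 5;  x_3 = (x_2 − 5)/17 = -1/3
  x_3 = -1/3;  a_3 = 11;  x_4 = (x_3 − 11)/17 = -2/3
  x_4 = -2/3;  a_4 = 5;  x_5 = (x_4 − 5)/17 = -1/3
Digits: (6, 11, 5, 11, 5).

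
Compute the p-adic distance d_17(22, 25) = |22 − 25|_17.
d_17(22, 25) = 1

Step 1 — x − y = 22 − 25 = -3. Step 2 — v_17(-3) = 0 (factor: -3 = −(17^0 · 3); the sign does not affect v_p). Step 3 — |x − y|_17 = 17^{0} = 1.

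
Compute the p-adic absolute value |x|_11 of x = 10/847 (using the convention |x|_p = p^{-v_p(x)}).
|10/847|_11 = 121

Step 1 — compute v_11(x) by factoring powers of 11 out of the numerator and denominator: v_11(10/847) = -2. Step 2 — apply |x|_p = p^{-v_p(x)} = 11^{2} = 121.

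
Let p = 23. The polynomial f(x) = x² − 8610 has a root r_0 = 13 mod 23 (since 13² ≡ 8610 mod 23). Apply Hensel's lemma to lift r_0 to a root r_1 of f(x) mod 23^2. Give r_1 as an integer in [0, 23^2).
r_1 = 358 (mod 529)

Hensel's recurrence: r_{i+1} = r_i − f(r_i)·(f′(r_i))^{-1} mod 23^{i+2}, with f′(x) = 2x. Iterate:
  r_0 = 13 (mod 23)
  r_1 = 358 (mod 529)
Final: r_1 = 358, and one checks f(r_1) ≡ 0 mod 23^2.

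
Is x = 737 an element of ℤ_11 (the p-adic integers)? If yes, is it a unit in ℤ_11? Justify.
x ∈ ℤ_11 but not a unit; v_11(x) = 1 > 0

ℤ_11 = {x ∈ ℚ_11 : v_11(x) ≥ 0} and ℤ_11^× = {x ∈ ℤ_11 : v_11(x) = 0}. Here v_11(737) = v_11(num) − v_11(den) = 1; compare against these criteria.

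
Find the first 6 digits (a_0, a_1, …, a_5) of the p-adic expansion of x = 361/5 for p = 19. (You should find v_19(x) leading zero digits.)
(a_0, …, a_5) = (0, 0, 4, 15, 3, 15)

v_19(361/5) = 2, so a_0 = ... = a_1 = 0. Factor out: x = 19^2 · u with u = 1/5 a unit in ℤ_19. Expand u iteratively via a_{v+i} = u_i mod 19, u_{i+1} = (u_i − a_{v+i})/19:
  u_0 = 1/5;  a_2 = 4;  u_1 = (u_0 − 4)/19 = -1/5
  u_1 = -1/5;  a_3 = 15;  u_2 = (u_1 − 15)/19 = -4/5
  u_2 = -4/5;  a_4 = 3;  u_3 = (u_2 − 3)/19 = -1/5
  u_3 = -1/5;  a_5 = 15;  u_4 = (u_3 − 15)/19 = -4/5
Digits: (0, 0, 4, 15, 3, 15).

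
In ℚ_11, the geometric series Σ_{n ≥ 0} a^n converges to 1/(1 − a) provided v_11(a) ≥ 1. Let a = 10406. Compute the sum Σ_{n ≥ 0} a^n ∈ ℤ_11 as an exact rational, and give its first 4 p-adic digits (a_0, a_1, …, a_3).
Σ a^n = 1/(1 − a) = -1/10405;  first 4 digits = (1, 0, 9, 7)

v_11(a) = 2 ≥ 1, so the series converges in ℤ_11 to 1/(1 − a) = 1/(1 − 10406) = -1/10405. Expand this rational in ℤ_11: compute digits iteratively via d_i = x_i mod 11, x_{i+1} = (x_i − d_i)/11. The first 4 digits are (1, 0, 9, 7).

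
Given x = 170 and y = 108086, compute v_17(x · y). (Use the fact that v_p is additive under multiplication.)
v_17(18374620) = 4

v_p(x) = 1 (factor: 170 = 17^1 · 10); v_p(y) = 3 (factor: 108086 = 17^3 · 22). Additivity: v_p(xy) = v_p(x) + v_p(y) = 1 + 3 = 4. (Direct check: xy = 18374620 = 17^4 · (220).)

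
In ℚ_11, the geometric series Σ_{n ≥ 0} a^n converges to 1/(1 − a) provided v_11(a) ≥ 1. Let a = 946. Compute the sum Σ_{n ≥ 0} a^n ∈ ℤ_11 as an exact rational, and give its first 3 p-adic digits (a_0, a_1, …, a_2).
Σ a^n = 1/(1 − a) = -1/945;  first 3 digits = (1, 9, 0)

v_11(a) = 1 ≥ 1, so the series converges in ℤ_11 to 1/(1 − a) = 1/(1 − 946) = -1/945. Expand this rational in ℤ_11: compute digits iteratively via d_i = x_i mod 11, x_{i+1} = (x_i − d_i)/11. The first 3 digits are (1, 9, 0).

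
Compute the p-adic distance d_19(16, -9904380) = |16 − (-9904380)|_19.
d_19(16, -9904380) = 1/2476099

Step 1 — x − y = 16 − (-9904380) = 9904396. Step 2 — v_19(9904396) = 5 (factor: 9904396 = (19^5 · 4); the sign does not affect v_p). Step 3 — |x − y|_19 = 19^{-5} = 1/2476099.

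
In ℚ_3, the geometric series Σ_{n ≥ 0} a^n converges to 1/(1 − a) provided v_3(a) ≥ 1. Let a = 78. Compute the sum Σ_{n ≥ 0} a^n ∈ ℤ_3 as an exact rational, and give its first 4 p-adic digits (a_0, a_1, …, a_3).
Σ a^n = 1/(1 − a) = -1/77;  first 4 digits = (1, 2, 0, 2)

v_3(a) = 1 ≥ 1, so the series converges in ℤ_3 to 1/(1 − a) = 1/(1 − 78) = -1/77. Expand this rational in ℤ_3: compute digits iteratively via d_i = x_i mod 3, x_{i+1} = (x_i − d_i)/3. The first 4 digits are (1, 2, 0, 2).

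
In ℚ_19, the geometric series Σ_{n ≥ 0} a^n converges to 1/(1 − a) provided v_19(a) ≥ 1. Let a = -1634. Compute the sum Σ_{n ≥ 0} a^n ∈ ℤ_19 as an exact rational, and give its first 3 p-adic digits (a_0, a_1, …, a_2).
Σ a^n = 1/(1 − a) = 1/1635;  first 3 digits = (1, 9, 0)

v_19(a) = 1 ≥ 1, so the series converges in ℤ_19 to 1/(1 − a) = 1/(1 − (-1634)) = 1/1635. Expand this rational in ℤ_19: compute digits iteratively via d_i = x_i mod 19, x_{i+1} = (x_i − d_i)/19. The first 3 digits are (1, 9, 0).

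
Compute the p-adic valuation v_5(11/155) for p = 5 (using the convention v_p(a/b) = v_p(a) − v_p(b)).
v_5(11/155) = -1

Factor powers of 5 from the numerator and denominator of the reduced fraction: 11 = 5^0 · 11 and 155 = 5^1 · 31. Apply v_p(a/b) = v_p(a) − v_p(b): v_5(11/155) = 0 − 1 = -1.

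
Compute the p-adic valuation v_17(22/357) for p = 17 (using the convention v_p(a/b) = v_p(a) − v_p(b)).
v_17(22/357) = -1

Factor powers of 17 from the numerator and denominator of the reduced fraction: 22 = 17^0 · 22 and 357 = 17^1 · 21. Apply v_p(a/b) = v_p(a) − v_p(b): v_17(22/357) = 0 − 1 = -1.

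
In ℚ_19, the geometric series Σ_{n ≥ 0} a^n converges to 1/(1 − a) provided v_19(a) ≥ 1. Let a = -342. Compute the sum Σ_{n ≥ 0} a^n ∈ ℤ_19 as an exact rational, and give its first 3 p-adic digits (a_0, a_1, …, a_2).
Σ a^n = 1/(1 − a) = 1/343;  first 3 digits = (1, 1, 0)

v_19(a) = 1 ≥ 1, so the series converges in ℤ_19 to 1/(1 − a) = 1/(1 − (-342)) = 1/343. Expand this rational in ℤ_19: compute digits iteratively via d_i = x_i mod 19, x_{i+1} = (x_i − d_i)/19. The first 3 digits are (1, 1, 0).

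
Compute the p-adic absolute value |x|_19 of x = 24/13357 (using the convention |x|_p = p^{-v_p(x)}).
|24/13357|_19 = 361

Step 1 — compute v_19(x) by factoring powers of 19 out of the numerator and denominator: v_19(24/13357) = -2. Step 2 — apply |x|_p = p^{-v_p(x)} = 19^{2} = 361.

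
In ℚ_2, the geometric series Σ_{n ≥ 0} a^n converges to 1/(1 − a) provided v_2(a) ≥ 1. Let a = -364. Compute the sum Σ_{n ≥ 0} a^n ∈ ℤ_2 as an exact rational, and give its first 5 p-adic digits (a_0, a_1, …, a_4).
Σ a^n = 1/(1 − a) = 1/365;  first 5 digits = (1, 0, 1, 0, 0)

v_2(a) = 2 ≥ 1, so the series converges in ℤ_2 to 1/(1 − a) = 1/(1 − (-364)) = 1/365. Expand this rational in ℤ_2: compute digits iteratively via d_i = x_i mod 2, x_{i+1} = (x_i − d_i)/2. The first 5 digits are (1, 0, 1, 0, 0).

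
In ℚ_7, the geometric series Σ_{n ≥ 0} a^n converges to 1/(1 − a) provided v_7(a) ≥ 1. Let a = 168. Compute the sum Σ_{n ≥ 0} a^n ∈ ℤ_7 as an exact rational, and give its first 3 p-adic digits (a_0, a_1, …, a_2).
Σ a^n = 1/(1 − a) = -1/167;  first 3 digits = (1, 3, 5)

v_7(a) = 1 ≥ 1, so the series converges in ℤ_7 to 1/(1 − a) = 1/(1 − 168) = -1/167. Expand this rational in ℤ_7: compute digits iteratively via d_i = x_i mod 7, x_{i+1} = (x_i − d_i)/7. The first 3 digits are (1, 3, 5).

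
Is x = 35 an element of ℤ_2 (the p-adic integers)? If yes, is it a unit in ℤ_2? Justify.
x ∈ ℤ_2^× (unit); v_2(x) = 0

ℤ_2 = {x ∈ ℚ_2 : v_2(x) ≥ 0} and ℤ_2^× = {x ∈ ℤ_2 : v_2(x) = 0}. Here v_2(35) = v_2(num) − v_2(den) = 0; compare against these criteria.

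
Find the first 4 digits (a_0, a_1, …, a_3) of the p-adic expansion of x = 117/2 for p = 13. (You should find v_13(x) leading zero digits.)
(a_0, …, a_3) = (0, 11, 6, 6)

v_13(117/2) = 1, so a_0 = ... = a_0 = 0. Factor out: x = 13^1 · u with u = 9/2 a unit in ℤ_13. Expand u iteratively via a_{v+i} = u_i mod 13, u_{i+1} = (u_i − a_{v+i})/13:
  u_0 = 9/2;  a_1 = 11;  u_1 = (u_0 − 11)/13 = -1/2
  u_1 = -1/2;  a_2 = 6;  u_2 = (u_1 − 6)/13 = -1/2
  u_2 = -1/2;  a_3 = 6;  u_3 = (u_2 − 6)/13 = -1/2
Digits: (0, 11, 6, 6).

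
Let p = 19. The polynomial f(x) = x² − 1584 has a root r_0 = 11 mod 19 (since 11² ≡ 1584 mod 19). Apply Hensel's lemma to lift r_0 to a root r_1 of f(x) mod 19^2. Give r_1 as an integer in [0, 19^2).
r_1 = 258 (mod 361)

Hensel's recurrence: r_{i+1} = r_i − f(r_i)·(f′(r_i))^{-1} mod 19^{i+2}, with f′(x) = 2x. Iterate:
  r_0 = 11 (mod 19)
  r_1 = 258 (mod 361)
Final: r_1 = 258, and one checks f(r_1) ≡ 0 mod 19^2.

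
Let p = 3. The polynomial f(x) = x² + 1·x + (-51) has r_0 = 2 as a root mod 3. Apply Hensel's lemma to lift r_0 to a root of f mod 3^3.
r_2 = 11 (mod 27)

Hensel: r_{i+1} = r_i − f(r_i)·(f′(r_i))^{-1} mod 3^{i+2}, f′(x) = 2x + 1. Iterate:
  r_0 = 2 (mod 3)
  r_1 = 2 (mod 9)
  r_2 = 11 (mod 27)
Final: r = 11 satisfies f(r) ≡ 0 mod 3^3.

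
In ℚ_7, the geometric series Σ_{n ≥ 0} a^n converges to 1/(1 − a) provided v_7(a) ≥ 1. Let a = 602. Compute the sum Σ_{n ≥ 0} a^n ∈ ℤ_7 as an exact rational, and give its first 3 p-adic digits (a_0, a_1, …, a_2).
Σ a^n = 1/(1 − a) = -1/601;  first 3 digits = (1, 2, 2)

v_7(a) = 1 ≥ 1, so the series converges in ℤ_7 to 1/(1 − a) = 1/(1 − 602) = -1/601. Expand this rational in ℤ_7: compute digits iteratively via d_i = x_i mod 7, x_{i+1} = (x_i − d_i)/7. The first 3 digits are (1, 2, 2).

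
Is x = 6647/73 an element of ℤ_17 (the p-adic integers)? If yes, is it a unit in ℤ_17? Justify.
x ∈ ℤ_17 but not a unit; v_17(x) = 2 > 0

ℤ_17 = {x ∈ ℚ_17 : v_17(x) ≥ 0} and ℤ_17^× = {x ∈ ℤ_17 : v_17(x) = 0}. Here v_17(6647/73) = v_17(num) − v_17(den) = 2; compare against these criteria.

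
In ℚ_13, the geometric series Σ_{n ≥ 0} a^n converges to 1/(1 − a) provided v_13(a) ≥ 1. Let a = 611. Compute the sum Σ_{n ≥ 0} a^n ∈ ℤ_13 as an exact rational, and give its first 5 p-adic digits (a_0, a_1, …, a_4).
Σ a^n = 1/(1 − a) = -1/610;  first 5 digits = (1, 8, 2, 6, 5)

v_13(a) = 1 ≥ 1, so the series converges in ℤ_13 to 1/(1 − a) = 1/(1 − 611) = -1/610. Expand this rational in ℤ_13: compute digits iteratively via d_i = x_i mod 13, x_{i+1} = (x_i − d_i)/13. The first 5 digits are (1, 8, 2, 6, 5).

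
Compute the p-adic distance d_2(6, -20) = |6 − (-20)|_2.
d_2(6, -20) = 1/2

Step 1 — x − y = 6 − (-20) = 26. Step 2 — v_2(26) = 1 (factor: 26 = (2^1 · 13); the sign does not affect v_p). Step 3 — |x − y|_2 = 2^{-1} = 1/2.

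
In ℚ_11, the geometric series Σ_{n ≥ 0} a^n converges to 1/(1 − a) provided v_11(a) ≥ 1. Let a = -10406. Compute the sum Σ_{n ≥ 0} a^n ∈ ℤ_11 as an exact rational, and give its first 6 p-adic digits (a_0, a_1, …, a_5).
Σ a^n = 1/(1 − a) = 1/10407;  first 6 digits = (1, 0, 2, 3, 3, 1)

v_11(a) = 2 ≥ 1, so the series converges in ℤ_11 to 1/(1 − a) = 1/(1 − (-10406)) = 1/10407. Expand this rational in ℤ_11: compute digits iteratively via d_i = x_i mod 11, x_{i+1} = (x_i − d_i)/11. The first 6 digits are (1, 0, 2, 3, 3, 1).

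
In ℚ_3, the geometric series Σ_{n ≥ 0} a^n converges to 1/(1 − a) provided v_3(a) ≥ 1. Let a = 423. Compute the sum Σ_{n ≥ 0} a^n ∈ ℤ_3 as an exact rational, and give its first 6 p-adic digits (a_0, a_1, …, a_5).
Σ a^n = 1/(1 − a) = -1/422;  first 6 digits = (1, 0, 2, 0, 0, 0)

v_3(a) = 2 ≥ 1, so the series converges in ℤ_3 to 1/(1 − a) = 1/(1 − 423) = -1/422. Expand this rational in ℤ_3: compute digits iteratively via d_i = x_i mod 3, x_{i+1} = (x_i − d_i)/3. The first 6 digits are (1, 0, 2, 0, 0, 0).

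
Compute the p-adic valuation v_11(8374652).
v_11(8374652) = 5

v_11(n) is the largest exponent k such that 11^k divides n. Factor out: 8374652 = 11^5 · 52. (Sign doesn't affect v_p.) So v_11(8374652) = 5.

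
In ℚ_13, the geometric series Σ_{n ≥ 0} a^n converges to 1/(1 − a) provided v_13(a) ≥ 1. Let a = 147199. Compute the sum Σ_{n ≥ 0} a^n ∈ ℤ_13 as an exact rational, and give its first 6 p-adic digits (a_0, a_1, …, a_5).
Σ a^n = 1/(1 − a) = -1/147198;  first 6 digits = (1, 0, 0, 2, 5, 0)

v_13(a) = 3 ≥ 1, so the series converges in ℤ_13 to 1/(1 − a) = 1/(1 − 147199) = -1/147198. Expand this rational in ℤ_13: compute digits iteratively via d_i = x_i mod 13, x_{i+1} = (x_i − d_i)/13. The first 6 digits are (1, 0, 0, 2, 5, 0).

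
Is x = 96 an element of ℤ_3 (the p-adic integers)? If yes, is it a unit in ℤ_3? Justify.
x ∈ ℤ_3 but not a unit; v_3(x) = 1 > 0

ℤ_3 = {x ∈ ℚ_3 : v_3(x) ≥ 0} and ℤ_3^× = {x ∈ ℤ_3 : v_3(x) = 0}. Here v_3(96) = v_3(num) − v_3(den) = 1; compare against these criteria.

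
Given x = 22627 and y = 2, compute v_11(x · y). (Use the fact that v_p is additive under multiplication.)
v_11(45254) = 3

v_p(x) = 3 (factor: 22627 = 11^3 · 17); v_p(y) = 0 (factor: 2 = 11^0 · 2). Additivity: v_p(xy) = v_p(x) + v_p(y) = 3 + 0 = 3. (Direct check: xy = 45254 = 11^3 · (34).)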